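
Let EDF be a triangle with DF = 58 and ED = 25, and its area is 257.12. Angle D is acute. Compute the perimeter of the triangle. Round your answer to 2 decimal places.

perimeter ≈ 118.74

From area = ½·ED·DF·sin D, we get sin D = 2·area/(ED·DF) ≈ 0.35465.
Taking the acute solution, ∠D ≈ 20.77°.
Law of cosines then gives FE ≈ 35.742.
Perimeter = 58 + 35.742 + 25 = 118.74.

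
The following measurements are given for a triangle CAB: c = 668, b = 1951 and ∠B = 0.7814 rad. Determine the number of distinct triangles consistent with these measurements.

c·sin B = 668·sin(0.7814 rad) ≈ 470.5.
Since b ≥ c, exactly one triangle exists.

1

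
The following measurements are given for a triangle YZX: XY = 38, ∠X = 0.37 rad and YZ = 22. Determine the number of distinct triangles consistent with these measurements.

2

XY·sin X = 38·sin(0.37 rad) ≈ 13.74.
Since XY sin X < YZ < XY (13.74 < 22 < 38), two triangles exist.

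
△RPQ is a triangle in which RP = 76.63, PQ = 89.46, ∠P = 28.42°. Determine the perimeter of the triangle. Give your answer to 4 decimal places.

By the law of cosines, QR² = RP² + PQ² − 2·RP·PQ·cos P = 1817, so QR ≈ 42.626.
Semiperimeter s = (89.46+42.626+76.63)/2 = 104.36.
Perimeter = 89.46 + 42.626 + 76.63 = 208.72.

208.7161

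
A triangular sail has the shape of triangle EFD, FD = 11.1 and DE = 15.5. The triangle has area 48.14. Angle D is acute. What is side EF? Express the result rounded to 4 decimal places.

From area = ½·FD·DE·sin D, we get sin D = 2·area/(FD·DE) ≈ 0.55960.
Taking the acute solution, ∠D ≈ 34.03°.
Law of cosines then gives EF ≈ 8.8478.

8.8478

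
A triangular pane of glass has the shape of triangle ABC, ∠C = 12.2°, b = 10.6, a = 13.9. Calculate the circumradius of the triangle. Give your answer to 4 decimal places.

9.9105

By the law of cosines, c² = a² + b² − 2·a·b·cos C = 17.545, so c ≈ 4.1887.
Area = ½·a·b·sin C ≈ 15.568.
Circumradius = c/(2 sin C) ≈ 9.9105.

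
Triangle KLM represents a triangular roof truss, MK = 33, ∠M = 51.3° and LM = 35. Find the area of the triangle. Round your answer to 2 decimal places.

Area = ½·LM·MK·sin M ≈ 450.7.

area ≈ 450.70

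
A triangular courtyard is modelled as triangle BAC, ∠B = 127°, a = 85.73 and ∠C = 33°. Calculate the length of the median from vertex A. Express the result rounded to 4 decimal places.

m_A ≈ 165.8856

The third angle is ∠A = 180° − ∠C − ∠B = 20.00°.
Law of sines: b = a·sin B/sin A ≈ 200.18.
Law of sines: c = a·sin C/sin A ≈ 136.52.
Median from A: ½√(2·c² + 2·b² − a²) ≈ 165.89.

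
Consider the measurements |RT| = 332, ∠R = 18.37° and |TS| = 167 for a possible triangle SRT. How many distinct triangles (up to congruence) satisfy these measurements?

2

|RT|·sin R = 332·sin(18.37°) ≈ 104.6.
Since |RT| sin R < |TS| < |RT| (104.6 < 167 < 332), two triangles exist.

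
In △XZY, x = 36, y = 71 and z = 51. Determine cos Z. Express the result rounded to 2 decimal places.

By the law of cosines, cos Z = (y² + x² − z²) / (2·y·x) ≈ 0.73083, so ∠Z ≈ 43.04°.

cos Z ≈ 0.73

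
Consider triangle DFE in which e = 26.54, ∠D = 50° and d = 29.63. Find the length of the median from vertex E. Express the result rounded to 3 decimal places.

m_E ≈ 31.755

Law of sines: sin E = e·sin D/d ≈ 0.68616.
Since d ≥ e, only the acute value applies: ∠E ≈ 43.33°.
Then ∠F = 180° − ∠D − ∠E ≈ 86.67°.
Law of sines gives f = d·sin F/sin D ≈ 38.614.
Median from E: ½√(2·d² + 2·f² − e²) ≈ 31.755.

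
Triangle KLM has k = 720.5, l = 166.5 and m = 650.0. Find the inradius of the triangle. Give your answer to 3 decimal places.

r ≈ 66.751

Semiperimeter s = (720.5 + 166.5 + 650)/2 = 768.5.
Heron's formula: area = √(768.5·48·602·118.5) ≈ 51298.
Inradius = area/s = 51298/768.5 ≈ 66.751.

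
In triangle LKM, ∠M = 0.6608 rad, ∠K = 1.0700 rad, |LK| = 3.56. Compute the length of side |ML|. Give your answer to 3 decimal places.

5.088

The third angle is ∠L = π − ∠K − ∠M = 1.4108 rad.
Law of sines: |ML| = |LK|·sin K/sin M ≈ 5.0881.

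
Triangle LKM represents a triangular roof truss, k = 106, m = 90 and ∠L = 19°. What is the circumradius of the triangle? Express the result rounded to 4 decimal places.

R ≈ 55.2774

By the law of cosines, l² = k² + m² − 2·k·m·cos L = 1295.5, so l ≈ 35.993.
Area = ½·k·m·sin L ≈ 1553.
Circumradius = l/(2 sin L) ≈ 55.277.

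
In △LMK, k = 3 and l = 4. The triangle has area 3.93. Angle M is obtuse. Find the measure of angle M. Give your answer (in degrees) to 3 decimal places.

139.080

From area = ½·k·l·sin M, we get sin M = 2·area/(k·l) ≈ 0.65500.
Taking the obtuse solution, ∠M ≈ 139.08°.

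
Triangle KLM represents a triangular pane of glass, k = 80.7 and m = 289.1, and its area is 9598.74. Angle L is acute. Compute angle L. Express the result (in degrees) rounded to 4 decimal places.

55.3715

From area = ½·m·k·sin L, we get sin L = 2·area/(m·k) ≈ 0.82285.
Taking the acute solution, ∠L ≈ 55.37°.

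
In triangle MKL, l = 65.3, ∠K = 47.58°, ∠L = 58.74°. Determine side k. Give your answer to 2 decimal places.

56.39

The third angle is ∠M = 180° − ∠K − ∠L = 73.68°.
Law of sines: k = l·sin K/sin L ≈ 56.393.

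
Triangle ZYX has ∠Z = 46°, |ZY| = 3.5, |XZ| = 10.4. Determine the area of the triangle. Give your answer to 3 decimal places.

13.092

Area = ½·|XZ|·|ZY|·sin Z ≈ 13.092.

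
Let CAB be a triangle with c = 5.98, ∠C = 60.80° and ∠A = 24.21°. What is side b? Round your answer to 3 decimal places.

6.825

The third angle is ∠B = 180° − ∠C − ∠A = 94.99°.
Law of sines: b = c·sin B/sin C ≈ 6.8246.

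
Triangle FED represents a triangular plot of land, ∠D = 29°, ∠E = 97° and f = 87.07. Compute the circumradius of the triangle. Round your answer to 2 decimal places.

R ≈ 53.81

The third angle is ∠F = 180° − ∠E − ∠D = 54.00°.
Law of sines: e = f·sin E/sin F ≈ 106.82.
Law of sines: d = f·sin D/sin F ≈ 52.177.
Circumradius = f/(2 sin F) ≈ 53.812.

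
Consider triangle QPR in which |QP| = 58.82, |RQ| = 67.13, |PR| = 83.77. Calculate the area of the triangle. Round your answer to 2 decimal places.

Semiperimeter s = (83.77 + 67.13 + 58.82)/2 = 104.86.
Heron's formula: area = √(104.86·21.09·37.73·46.04) ≈ 1960.

area ≈ 1959.99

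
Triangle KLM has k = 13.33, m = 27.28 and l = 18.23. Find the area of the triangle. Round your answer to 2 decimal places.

106.47

Semiperimeter s = (13.33 + 18.23 + 27.28)/2 = 29.42.
Heron's formula: area = √(29.42·16.09·11.19·2.14) ≈ 106.47.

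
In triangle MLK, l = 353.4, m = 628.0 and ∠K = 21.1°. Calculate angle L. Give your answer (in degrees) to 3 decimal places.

23.098

By the law of cosines, k² = m² + l² − 2·m·l·cos K = 1.0517e+05, so k ≈ 324.29.
Law of cosines again: cos L = (k² + m² − l²)/(2·k·m) ≈ 0.91983, so ∠L ≈ 23.10°.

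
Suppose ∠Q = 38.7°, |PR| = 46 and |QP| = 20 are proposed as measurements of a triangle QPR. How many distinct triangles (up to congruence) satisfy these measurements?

|QP|·sin Q = 20·sin(38.7°) ≈ 12.5.
Since |PR| ≥ |QP|, exactly one triangle exists.

1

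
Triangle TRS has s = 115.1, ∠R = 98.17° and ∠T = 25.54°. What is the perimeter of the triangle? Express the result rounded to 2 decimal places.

The third angle is ∠S = 180° − ∠T − ∠R = 56.29°.
Law of sines: t = s·sin T/sin S ≈ 59.655.
Law of sines: r = s·sin R/sin S ≈ 136.96.
Semiperimeter p = (59.655+136.96+115.1)/2 = 155.86.
Perimeter = 59.655 + 136.96 + 115.1 = 311.72.

perimeter ≈ 311.72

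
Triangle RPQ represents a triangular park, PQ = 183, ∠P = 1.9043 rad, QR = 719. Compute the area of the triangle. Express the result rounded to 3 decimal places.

Law of sines: sin R = PQ·sin P/QR ≈ 0.24050.
Since QR ≥ PQ, only the acute value applies: ∠R ≈ 0.2429 rad.
Then ∠Q = π − ∠P − ∠R ≈ 0.9944 rad.
Law of sines gives RP = QR·sin Q/sin P ≈ 637.99.
Area = ½·QR·PQ·sin Q ≈ 55160.

area ≈ 55159.744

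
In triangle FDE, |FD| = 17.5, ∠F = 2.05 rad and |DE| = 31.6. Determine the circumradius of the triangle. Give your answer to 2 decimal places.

Law of sines: sin E = |FD|·sin F/|DE| ≈ 0.49142.
Since |DE| ≥ |FD|, only the acute value applies: ∠E ≈ 0.514 rad.
Then ∠D = π − ∠F − ∠E ≈ 0.578 rad.
Law of sines gives |EF| = |DE|·sin D/sin F ≈ 19.452.
Circumradius = |DE|/(2 sin F) ≈ 17.806.

17.81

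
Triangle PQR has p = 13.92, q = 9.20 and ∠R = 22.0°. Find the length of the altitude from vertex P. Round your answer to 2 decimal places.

3.45

By the law of cosines, r² = p² + q² − 2·p·q·cos R = 40.929, so r ≈ 6.3976.
Area = ½·p·q·sin R ≈ 23.987.
The altitude from P has length 2·area/p ≈ 3.4464.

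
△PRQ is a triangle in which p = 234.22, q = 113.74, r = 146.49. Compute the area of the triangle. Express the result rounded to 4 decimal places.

area ≈ 6575.1823

Semiperimeter s = (234.22 + 146.49 + 113.74)/2 = 247.23.
Heron's formula: area = √(247.23·13.005·100.74·133.49) ≈ 6575.2.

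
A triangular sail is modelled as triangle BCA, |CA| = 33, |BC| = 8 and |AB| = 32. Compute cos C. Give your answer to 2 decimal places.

0.24

By the law of cosines, cos C = (|BC|² + |CA|² − |AB|²) / (2·|BC|·|CA|) ≈ 0.24432, so ∠C ≈ 75.86°.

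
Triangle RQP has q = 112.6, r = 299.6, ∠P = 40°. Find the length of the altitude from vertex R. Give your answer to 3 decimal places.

72.378

By the law of cosines, p² = r² + q² − 2·r·q·cos P = 50754, so p ≈ 225.29.
Area = ½·r·q·sin P ≈ 10842.
The altitude from R has length 2·area/r ≈ 72.378.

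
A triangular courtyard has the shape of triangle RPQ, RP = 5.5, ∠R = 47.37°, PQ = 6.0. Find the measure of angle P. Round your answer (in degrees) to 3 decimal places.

90.220

Law of sines: sin Q = RP·sin R/PQ ≈ 0.67443.
Since PQ ≥ RP, only the acute value applies: ∠Q ≈ 42.41°.
Then ∠P = 180° − ∠R − ∠Q ≈ 90.22°.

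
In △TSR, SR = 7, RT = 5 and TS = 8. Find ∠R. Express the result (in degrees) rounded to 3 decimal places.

By the law of cosines, cos R = (SR² + RT² − TS²) / (2·SR·RT) ≈ 0.14286, so ∠R ≈ 81.79°.

81.787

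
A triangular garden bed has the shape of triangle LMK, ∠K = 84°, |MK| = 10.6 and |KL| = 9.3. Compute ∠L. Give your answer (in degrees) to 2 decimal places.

By the law of cosines, |LM|² = |MK|² + |KL|² − 2·|MK|·|KL|·cos K = 178.24, so |LM| ≈ 13.351.
Law of cosines again: cos L = (|KL|² + |LM|² − |MK|²)/(2·|KL|·|LM|) ≈ 0.61360, so ∠L ≈ 52.15°.

52.15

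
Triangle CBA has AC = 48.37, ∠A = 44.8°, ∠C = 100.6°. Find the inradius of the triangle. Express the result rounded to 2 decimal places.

r ≈ 14.85

The third angle is ∠B = 180° − ∠A − ∠C = 34.60°.
Law of sines: BA = AC·sin C/sin B ≈ 83.728.
Law of sines: CB = AC·sin A/sin B ≈ 60.022.
Area = ½·AC·BA·sin A ≈ 1426.9.
Semiperimeter s = (83.728+48.37+60.022)/2 = 96.06.
Inradius = area/s = 1426.9/96.06 ≈ 14.854.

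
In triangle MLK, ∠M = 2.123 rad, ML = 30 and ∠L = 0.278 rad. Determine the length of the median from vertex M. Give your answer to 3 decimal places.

The third angle is ∠K = π − ∠M − ∠L = 0.741 rad.
Law of sines: LK = ML·sin M/sin K ≈ 37.854.
Law of sines: KM = ML·sin L/sin K ≈ 12.202.
Median from M: ½√(2·KM² + 2·ML² − LK²) ≈ 12.892.

m_M ≈ 12.892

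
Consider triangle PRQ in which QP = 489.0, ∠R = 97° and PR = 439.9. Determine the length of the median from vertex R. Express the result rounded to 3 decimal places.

Law of sines: sin Q = PR·sin R/QP ≈ 0.89289.
Since QP ≥ PR, only the acute value applies: ∠Q ≈ 63.24°.
Then ∠P = 180° − ∠R − ∠Q ≈ 19.76°.
Law of sines gives RQ = QP·sin P/sin R ≈ 166.58.
Median from R: ½√(2·PR² + 2·RQ² − QP²) ≈ 225.5.

225.499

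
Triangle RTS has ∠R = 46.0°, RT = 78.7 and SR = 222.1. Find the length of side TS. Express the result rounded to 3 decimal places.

176.742

By the law of cosines, TS² = SR² + RT² − 2·SR·RT·cos R = 31238, so TS ≈ 176.74.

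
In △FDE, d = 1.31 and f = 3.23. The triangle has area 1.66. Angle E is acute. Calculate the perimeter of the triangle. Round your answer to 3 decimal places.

7.167

From area = ½·f·d·sin E, we get sin E = 2·area/(f·d) ≈ 0.78463.
Taking the acute solution, ∠E ≈ 51.69°.
Law of cosines then gives e ≈ 2.6273.
Perimeter = 3.23 + 1.31 + 2.6273 = 7.1673.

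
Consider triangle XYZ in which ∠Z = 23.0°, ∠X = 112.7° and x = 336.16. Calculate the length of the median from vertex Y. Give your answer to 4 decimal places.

The third angle is ∠Y = 180° − ∠Z − ∠X = 44.30°.
Law of sines: y = x·sin Y/sin X ≈ 254.49.
Law of sines: z = x·sin Z/sin X ≈ 142.38.
Median from Y: ½√(2·z² + 2·x² − y²) ≈ 224.6.

224.6013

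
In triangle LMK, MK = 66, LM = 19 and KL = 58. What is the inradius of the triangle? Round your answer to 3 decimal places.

Semiperimeter s = (66 + 58 + 19)/2 = 71.5.
Heron's formula: area = √(71.5·5.5·13.5·52.5) ≈ 527.94.
Inradius = area/s = 527.94/71.5 ≈ 7.3837.

r ≈ 7.384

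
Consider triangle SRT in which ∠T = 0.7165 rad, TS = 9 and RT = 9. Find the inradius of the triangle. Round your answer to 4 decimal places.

r ≈ 2.1881

By the law of cosines, SR² = RT² + TS² − 2·RT·TS·cos T = 39.834, so SR ≈ 6.3114.
Area = ½·RT·TS·sin T ≈ 26.598.
Semiperimeter s = (9+9+6.3114)/2 = 12.156.
Inradius = area/s = 26.598/12.156 ≈ 2.1881.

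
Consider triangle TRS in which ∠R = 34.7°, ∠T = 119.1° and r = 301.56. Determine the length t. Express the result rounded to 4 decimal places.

462.8565

The third angle is ∠S = 180° − ∠T − ∠R = 26.20°.
Law of sines: t = r·sin T/sin R ≈ 462.86.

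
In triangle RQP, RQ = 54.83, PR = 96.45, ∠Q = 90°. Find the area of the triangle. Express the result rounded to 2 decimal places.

Law of sines: sin P = RQ·sin Q/PR ≈ 0.56848.
Since PR ≥ RQ, only the acute value applies: ∠P ≈ 34.64°.
Then ∠R = 180° − ∠Q − ∠P ≈ 55.36°.
Law of sines gives QP = PR·sin R/sin Q ≈ 79.349.
Area = ½·PR·RQ·sin R ≈ 2175.4.

2175.35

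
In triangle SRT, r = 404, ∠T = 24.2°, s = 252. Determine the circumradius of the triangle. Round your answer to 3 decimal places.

By the law of cosines, t² = s² + r² − 2·s·r·cos T = 40998, so t ≈ 202.48.
Area = ½·s·r·sin T ≈ 20867.
Circumradius = t/(2 sin T) ≈ 246.97.

246.972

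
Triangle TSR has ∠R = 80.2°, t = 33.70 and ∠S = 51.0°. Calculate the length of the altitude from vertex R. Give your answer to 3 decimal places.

The third angle is ∠T = 180° − ∠S − ∠R = 48.80°.
Law of sines: s = t·sin S/sin T ≈ 34.808.
Law of sines: r = t·sin R/sin T ≈ 44.136.
Area = ½·t·s·sin R ≈ 577.95.
The altitude from R has length 2·area/r ≈ 26.19.

h_R ≈ 26.190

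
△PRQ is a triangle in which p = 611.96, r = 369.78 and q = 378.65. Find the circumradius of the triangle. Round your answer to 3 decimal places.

By the law of cosines, cos P = (r² + q² − p²) / (2·r·q) ≈ -0.33704, so ∠P ≈ 109.70°.
Circumradius = p/(2 sin P) ≈ 325.

324.995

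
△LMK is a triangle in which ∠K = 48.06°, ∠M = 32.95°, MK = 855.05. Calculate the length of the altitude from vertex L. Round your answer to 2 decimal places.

350.24

The third angle is ∠L = 180° − ∠M − ∠K = 98.99°.
Law of sines: KL = MK·sin M/sin L ≈ 470.85.
Law of sines: LM = MK·sin K/sin L ≈ 643.94.
Area = ½·MK·KL·sin K ≈ 1.4974e+05.
The altitude from L has length 2·area/MK ≈ 350.24.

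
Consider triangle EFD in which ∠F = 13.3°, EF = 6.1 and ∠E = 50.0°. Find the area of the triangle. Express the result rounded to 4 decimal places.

area ≈ 3.6701

The third angle is ∠D = 180° − ∠E − ∠F = 116.70°.
Law of sines: FD = EF·sin E/sin D ≈ 5.2306.
Law of sines: DE = EF·sin F/sin D ≈ 1.5708.
Area = ½·EF·FD·sin F ≈ 3.6701.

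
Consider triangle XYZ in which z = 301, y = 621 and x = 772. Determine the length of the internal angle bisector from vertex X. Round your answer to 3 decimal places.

t_X ≈ 236.374

By the law of cosines, cos X = (y² + z² − x²) / (2·y·z) ≈ -0.32030, so ∠X ≈ 108.68°.
The bisector from X has length 2·y·z·cos(∠X/2)/(y+z) ≈ 236.37.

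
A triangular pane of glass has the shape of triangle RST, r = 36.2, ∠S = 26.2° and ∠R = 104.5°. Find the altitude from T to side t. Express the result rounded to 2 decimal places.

15.98

The third angle is ∠T = 180° − ∠R − ∠S = 49.30°.
Law of sines: s = r·sin S/sin R ≈ 16.508.
Law of sines: t = r·sin T/sin R ≈ 28.347.
Area = ½·r·s·sin T ≈ 226.53.
The altitude from T has length 2·area/t ≈ 15.983.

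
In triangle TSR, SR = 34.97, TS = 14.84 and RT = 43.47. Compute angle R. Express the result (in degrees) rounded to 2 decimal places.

By the law of cosines, cos R = (SR² + RT² − TS²) / (2·SR·RT) ≈ 0.95133, so ∠R ≈ 17.95°.

17.95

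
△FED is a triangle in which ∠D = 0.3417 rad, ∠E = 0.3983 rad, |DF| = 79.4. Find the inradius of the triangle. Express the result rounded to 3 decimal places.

r ≈ 12.840

The third angle is ∠F = π − ∠E − ∠D = 2.4016 rad.
Law of sines: |ED| = |DF|·sin F/sin E ≈ 138.04.
Law of sines: |FE| = |DF|·sin D/sin E ≈ 68.599.
Area = ½·|DF|·|ED|·sin D ≈ 1836.3.
Semiperimeter s = (138.04+79.4+68.599)/2 = 143.02.
Inradius = area/s = 1836.3/143.02 ≈ 12.84.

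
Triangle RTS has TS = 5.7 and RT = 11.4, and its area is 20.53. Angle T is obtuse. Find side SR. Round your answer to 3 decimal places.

16.223

From area = ½·RT·TS·sin T, we get sin T = 2·area/(RT·TS) ≈ 0.63189.
Taking the obtuse solution, ∠T ≈ 140.81°.
Law of cosines then gives SR ≈ 16.223.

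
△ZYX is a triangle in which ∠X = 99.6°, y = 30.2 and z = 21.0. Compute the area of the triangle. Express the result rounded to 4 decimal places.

Area = ½·z·y·sin X ≈ 312.66.

312.6593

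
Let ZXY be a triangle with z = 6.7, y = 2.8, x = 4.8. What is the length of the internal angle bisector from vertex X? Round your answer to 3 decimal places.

3.738

By the law of cosines, cos X = (y² + z² − x²) / (2·y·z) ≈ 0.79131, so ∠X ≈ 37.69°.
The bisector from X has length 2·y·z·cos(∠X/2)/(y+z) ≈ 3.7377.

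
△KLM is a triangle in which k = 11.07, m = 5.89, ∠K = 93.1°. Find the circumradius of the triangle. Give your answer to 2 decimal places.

Law of sines: sin M = m·sin K/k ≈ 0.53129.
Since k ≥ m, only the acute value applies: ∠M ≈ 32.09°.
Then ∠L = 180° − ∠K − ∠M ≈ 54.81°.
Law of sines gives l = k·sin L/sin K ≈ 9.0599.
Circumradius = k/(2 sin K) ≈ 5.5431.

R ≈ 5.54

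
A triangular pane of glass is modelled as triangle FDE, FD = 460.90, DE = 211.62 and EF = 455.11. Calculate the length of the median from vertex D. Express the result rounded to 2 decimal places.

Median from D: ½√(2·FD² + 2·DE² − EF²) ≈ 277.17.

277.17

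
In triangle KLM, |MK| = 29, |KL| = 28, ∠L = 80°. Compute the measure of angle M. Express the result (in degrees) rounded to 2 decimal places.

Law of sines: sin M = |KL|·sin L/|MK| ≈ 0.95085.
Since |MK| ≥ |KL|, only the acute value applies: ∠M ≈ 71.96°.
Then ∠K = 180° − ∠L − ∠M ≈ 28.04°.

∠M ≈ 71.96°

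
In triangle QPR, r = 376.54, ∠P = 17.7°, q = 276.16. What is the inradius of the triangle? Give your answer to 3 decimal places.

By the law of cosines, p² = r² + q² − 2·r·q·cos P = 19921, so p ≈ 141.14.
Area = ½·r·q·sin P ≈ 15807.
Semiperimeter s = (276.16+141.14+376.54)/2 = 396.92.
Inradius = area/s = 15807/396.92 ≈ 39.825.

39.825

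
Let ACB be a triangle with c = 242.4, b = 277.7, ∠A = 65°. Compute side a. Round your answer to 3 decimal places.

281.031

By the law of cosines, a² = c² + b² − 2·c·b·cos A = 78978, so a ≈ 281.03.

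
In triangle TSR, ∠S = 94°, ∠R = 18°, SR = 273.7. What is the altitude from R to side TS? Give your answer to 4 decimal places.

The third angle is ∠T = 180° − ∠S − ∠R = 68.00°.
Law of sines: RT = SR·sin S/sin T ≈ 294.48.
Law of sines: TS = SR·sin R/sin T ≈ 91.22.
Area = ½·SR·RT·sin R ≈ 12453.
The altitude from R has length 2·area/TS ≈ 273.03.

273.0333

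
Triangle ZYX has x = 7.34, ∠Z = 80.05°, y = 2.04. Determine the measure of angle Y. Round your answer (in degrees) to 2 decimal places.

By the law of cosines, z² = y² + x² − 2·y·x·cos Z = 52.863, so z ≈ 7.2707.
Law of cosines again: cos Y = (x² + z² − y²)/(2·x·z) ≈ 0.96105, so ∠Y ≈ 16.04°.

∠Y ≈ 16.04°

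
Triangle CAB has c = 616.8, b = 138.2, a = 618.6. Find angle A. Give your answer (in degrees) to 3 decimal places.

84.319

By the law of cosines, cos A = (b² + c² − a²) / (2·b·c) ≈ 0.09899, so ∠A ≈ 84.32°.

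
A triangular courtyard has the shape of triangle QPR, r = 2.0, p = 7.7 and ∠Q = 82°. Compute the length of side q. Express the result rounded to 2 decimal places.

By the law of cosines, q² = p² + r² − 2·p·r·cos Q = 59.003, so q ≈ 7.6814.

7.68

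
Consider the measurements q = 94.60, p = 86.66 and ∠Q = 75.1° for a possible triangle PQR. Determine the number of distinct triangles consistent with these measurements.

p·sin Q = 86.66·sin(75.1°) ≈ 83.75.
Since q ≥ p, exactly one triangle exists.

1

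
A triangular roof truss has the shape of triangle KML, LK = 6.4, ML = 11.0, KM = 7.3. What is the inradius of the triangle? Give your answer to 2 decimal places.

Semiperimeter s = (11 + 6.4 + 7.3)/2 = 12.35.
Heron's formula: area = √(12.35·1.35·5.95·5.05) ≈ 22.382.
Inradius = area/s = 22.382/12.35 ≈ 1.8123.

1.81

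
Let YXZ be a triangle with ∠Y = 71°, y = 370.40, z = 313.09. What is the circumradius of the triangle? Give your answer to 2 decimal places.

R ≈ 195.87

Law of sines: sin Z = z·sin Y/y ≈ 0.79922.
Since y ≥ z, only the acute value applies: ∠Z ≈ 53.06°.
Then ∠X = 180° − ∠Y − ∠Z ≈ 55.94°.
Law of sines gives x = y·sin X/sin Y ≈ 324.56.
Circumradius = y/(2 sin Y) ≈ 195.87.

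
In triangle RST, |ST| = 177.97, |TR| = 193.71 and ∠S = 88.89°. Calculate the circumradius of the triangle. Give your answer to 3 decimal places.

96.873

Law of sines: sin R = |ST|·sin S/|TR| ≈ 0.91857.
Since |TR| ≥ |ST|, only the acute value applies: ∠R ≈ 66.72°.
Then ∠T = 180° − ∠S − ∠R ≈ 24.39°.
Law of sines gives |RS| = |TR|·sin T/sin S ≈ 80.012.
Circumradius = |TR|/(2 sin S) ≈ 96.873.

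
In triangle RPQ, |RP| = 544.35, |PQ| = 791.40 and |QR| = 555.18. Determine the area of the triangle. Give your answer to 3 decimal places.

Semiperimeter s = (791.4 + 555.18 + 544.35)/2 = 945.46.
Heron's formula: area = √(945.46·154.06·390.28·401.11) ≈ 1.5101e+05.

151008.052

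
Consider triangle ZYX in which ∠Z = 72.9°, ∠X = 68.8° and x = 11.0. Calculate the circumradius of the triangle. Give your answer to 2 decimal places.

The third angle is ∠Y = 180° − ∠X − ∠Z = 38.30°.
Law of sines: z = x·sin Z/sin X ≈ 11.277.
Law of sines: y = x·sin Y/sin X ≈ 7.3124.
Circumradius = x/(2 sin X) ≈ 5.8992.

R ≈ 5.90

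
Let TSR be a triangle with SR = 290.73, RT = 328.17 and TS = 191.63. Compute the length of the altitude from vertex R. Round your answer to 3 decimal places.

h_R ≈ 288.572

Semiperimeter s = (290.73 + 328.17 + 191.63)/2 = 405.27.
Heron's formula: area = √(405.27·114.54·77.095·213.64) ≈ 27650.
The altitude from R has length 2·area/TS ≈ 288.57.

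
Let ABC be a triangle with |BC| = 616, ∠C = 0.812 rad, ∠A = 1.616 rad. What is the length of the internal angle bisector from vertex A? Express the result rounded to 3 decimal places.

The third angle is ∠B = π − ∠C − ∠A = 0.714 rad.
Law of sines: |CA| = |BC|·sin B/sin A ≈ 403.62.
Law of sines: |AB| = |BC|·sin C/sin A ≈ 447.47.
The bisector from A has length 2·|CA|·|AB|·cos(∠A/2)/(|CA|+|AB|) ≈ 293.25.

t_A ≈ 293.246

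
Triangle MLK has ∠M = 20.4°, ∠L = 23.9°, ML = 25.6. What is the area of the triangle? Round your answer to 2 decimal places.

The third angle is ∠K = 180° − ∠M − ∠L = 135.70°.
Law of sines: LK = ML·sin M/sin K ≈ 12.777.
Law of sines: KM = ML·sin L/sin K ≈ 14.85.
Area = ½·ML·LK·sin L ≈ 66.258.

area ≈ 66.26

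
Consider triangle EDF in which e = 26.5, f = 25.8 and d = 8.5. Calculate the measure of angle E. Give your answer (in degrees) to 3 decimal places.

By the law of cosines, cos E = (d² + f² − e²) / (2·d·f) ≈ 0.08126, so ∠E ≈ 85.34°.

∠E ≈ 85.339°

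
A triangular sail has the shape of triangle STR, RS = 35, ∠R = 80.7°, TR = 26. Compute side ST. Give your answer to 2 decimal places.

40.09

By the law of cosines, ST² = TR² + RS² − 2·TR·RS·cos R = 1606.9, so ST ≈ 40.086.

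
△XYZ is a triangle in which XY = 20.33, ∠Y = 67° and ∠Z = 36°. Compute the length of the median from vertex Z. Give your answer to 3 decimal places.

The third angle is ∠X = 180° − ∠Y − ∠Z = 77.00°.
Law of sines: YZ = XY·sin X/sin Z ≈ 33.701.
Law of sines: ZX = XY·sin Y/sin Z ≈ 31.838.
Median from Z: ½√(2·YZ² + 2·ZX² − XY²) ≈ 31.167.

m_Z ≈ 31.167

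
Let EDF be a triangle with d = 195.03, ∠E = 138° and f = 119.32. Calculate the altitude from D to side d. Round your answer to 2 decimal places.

By the law of cosines, e² = d² + f² − 2·d·f·cos E = 86861, so e ≈ 294.72.
Area = ½·d·f·sin E ≈ 7785.7.
The altitude from D has length 2·area/d ≈ 79.841.

79.84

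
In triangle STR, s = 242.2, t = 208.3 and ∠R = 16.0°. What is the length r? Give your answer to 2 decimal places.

71.12

By the law of cosines, r² = s² + t² − 2·s·t·cos R = 5057.9, so r ≈ 71.119.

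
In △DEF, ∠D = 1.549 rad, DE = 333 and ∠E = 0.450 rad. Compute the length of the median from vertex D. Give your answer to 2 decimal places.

m_D ≈ 186.11

The third angle is ∠F = π − ∠D − ∠E = 1.143 rad.
Law of sines: EF = DE·sin D/sin F ≈ 365.96.
Law of sines: FD = DE·sin E/sin F ≈ 159.22.
Median from D: ½√(2·FD² + 2·DE² − EF²) ≈ 186.11.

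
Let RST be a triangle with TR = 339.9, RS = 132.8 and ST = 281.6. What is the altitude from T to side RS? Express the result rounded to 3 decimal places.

h_T ≈ 272.756

Semiperimeter s = (281.6 + 339.9 + 132.8)/2 = 377.15.
Heron's formula: area = √(377.15·95.55·37.25·244.35) ≈ 18111.
The altitude from T has length 2·area/RS ≈ 272.76.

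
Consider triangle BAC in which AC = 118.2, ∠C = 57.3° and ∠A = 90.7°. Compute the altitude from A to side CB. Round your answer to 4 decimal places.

The third angle is ∠B = 180° − ∠A − ∠C = 32.00°.
Law of sines: CB = AC·sin A/sin B ≈ 223.04.
Law of sines: BA = AC·sin C/sin B ≈ 187.7.
Area = ½·AC·CB·sin C ≈ 11092.
The altitude from A has length 2·area/CB ≈ 99.467.

h_A ≈ 99.4666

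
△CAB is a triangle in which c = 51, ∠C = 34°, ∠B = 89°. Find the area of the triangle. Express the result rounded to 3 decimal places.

area ≈ 1950.177

The third angle is ∠A = 180° − ∠B − ∠C = 57.00°.
Law of sines: a = c·sin A/sin C ≈ 76.489.
Law of sines: b = c·sin B/sin C ≈ 91.189.
Area = ½·c·a·sin B ≈ 1950.2.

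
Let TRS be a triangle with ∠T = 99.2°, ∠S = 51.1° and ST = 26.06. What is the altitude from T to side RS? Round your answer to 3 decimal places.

h_T ≈ 20.281

The third angle is ∠R = 180° − ∠S − ∠T = 29.70°.
Law of sines: RS = ST·sin T/sin R ≈ 51.921.
Law of sines: TR = ST·sin S/sin R ≈ 40.934.
Area = ½·ST·RS·sin S ≈ 526.51.
The altitude from T has length 2·area/RS ≈ 20.281.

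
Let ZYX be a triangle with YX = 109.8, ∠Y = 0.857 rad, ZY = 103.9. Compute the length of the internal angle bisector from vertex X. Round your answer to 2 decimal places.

84.25

By the law of cosines, XZ² = ZY² + YX² − 2·ZY·YX·cos Y = 7913.1, so XZ ≈ 88.956.
Law of cosines again: cos X = (YX² + XZ² − ZY²)/(2·YX·XZ) ≈ 0.46962, so ∠X ≈ 1.082 rad.
The bisector from X has length 2·YX·XZ·cos(∠X/2)/(YX+XZ) ≈ 84.251.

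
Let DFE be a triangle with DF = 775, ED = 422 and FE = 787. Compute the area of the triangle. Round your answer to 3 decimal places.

Semiperimeter s = (787 + 422 + 775)/2 = 992.
Heron's formula: area = √(992·205·570·217) ≈ 1.586e+05.

area ≈ 158598.860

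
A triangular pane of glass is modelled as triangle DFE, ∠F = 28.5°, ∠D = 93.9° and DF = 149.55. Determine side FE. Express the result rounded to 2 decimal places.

176.71

The third angle is ∠E = 180° − ∠D − ∠F = 57.60°.
Law of sines: FE = DF·sin D/sin E ≈ 176.71.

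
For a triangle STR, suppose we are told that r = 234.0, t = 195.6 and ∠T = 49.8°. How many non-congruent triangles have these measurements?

2

r·sin T = 234.0·sin(49.8°) ≈ 178.7.
Since r sin T < t < r (178.7 < 195.6 < 234.0), two triangles exist.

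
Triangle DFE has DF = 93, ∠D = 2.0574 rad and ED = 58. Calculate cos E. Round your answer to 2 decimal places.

By the law of cosines, FE² = ED² + DF² − 2·ED·DF·cos D = 17058, so FE ≈ 130.61.
Law of cosines again: cos E = (FE² + ED² − DF²)/(2·FE·ED) ≈ 0.77707, so ∠E ≈ 0.6808 rad.

cos E ≈ 0.78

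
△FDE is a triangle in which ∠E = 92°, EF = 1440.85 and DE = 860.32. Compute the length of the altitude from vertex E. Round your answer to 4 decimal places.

By the law of cosines, FD² = DE² + EF² − 2·DE·EF·cos E = 2.9027e+06, so FD ≈ 1703.7.
Area = ½·DE·EF·sin E ≈ 6.1942e+05.
The altitude from E has length 2·area/FD ≈ 727.13.

h_E ≈ 727.1290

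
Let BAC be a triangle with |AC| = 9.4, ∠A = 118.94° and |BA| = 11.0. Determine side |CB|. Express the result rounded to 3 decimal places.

17.591

By the law of cosines, |CB|² = |BA|² + |AC|² − 2·|BA|·|AC|·cos A = 309.43, so |CB| ≈ 17.591.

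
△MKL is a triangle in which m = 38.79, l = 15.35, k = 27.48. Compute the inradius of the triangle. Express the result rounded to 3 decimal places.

4.099

Semiperimeter s = (38.79 + 27.48 + 15.35)/2 = 40.81.
Heron's formula: area = √(40.81·2.02·13.33·25.46) ≈ 167.26.
Inradius = area/s = 167.26/40.81 ≈ 4.0986.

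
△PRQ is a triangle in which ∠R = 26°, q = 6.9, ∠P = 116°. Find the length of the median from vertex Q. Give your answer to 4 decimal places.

m_Q ≈ 7.1345

The third angle is ∠Q = 180° − ∠P − ∠R = 38.00°.
Law of sines: p = q·sin P/sin Q ≈ 10.073.
Law of sines: r = q·sin R/sin Q ≈ 4.913.
Median from Q: ½√(2·p² + 2·r² − q²) ≈ 7.1345.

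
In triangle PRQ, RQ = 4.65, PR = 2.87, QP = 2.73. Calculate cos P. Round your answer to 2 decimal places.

cos P ≈ -0.38

By the law of cosines, cos P = (QP² + PR² − RQ²) / (2·QP·PR) ≈ -0.37860, so ∠P ≈ 112.25°.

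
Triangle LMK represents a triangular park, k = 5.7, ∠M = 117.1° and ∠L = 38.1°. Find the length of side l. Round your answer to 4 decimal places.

8.3850

The third angle is ∠K = 180° − ∠L − ∠M = 24.80°.
Law of sines: l = k·sin L/sin K ≈ 8.385.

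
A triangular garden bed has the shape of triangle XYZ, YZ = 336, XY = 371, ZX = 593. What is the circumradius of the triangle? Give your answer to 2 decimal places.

By the law of cosines, cos X = (ZX² + XY² − YZ²) / (2·ZX·XY) ≈ 0.85543, so ∠X ≈ 31.19°.
Circumradius = YZ/(2 sin X) ≈ 324.37.

324.37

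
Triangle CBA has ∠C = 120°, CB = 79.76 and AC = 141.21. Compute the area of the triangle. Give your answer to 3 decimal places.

Area = ½·AC·CB·sin C ≈ 4877.

4876.983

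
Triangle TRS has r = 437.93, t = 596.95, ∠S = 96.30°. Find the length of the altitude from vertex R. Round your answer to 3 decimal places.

h_R ≈ 593.345

By the law of cosines, s² = t² + r² − 2·t·r·cos S = 6.0551e+05, so s ≈ 778.14.
Area = ½·t·r·sin S ≈ 1.2992e+05.
The altitude from R has length 2·area/r ≈ 593.34.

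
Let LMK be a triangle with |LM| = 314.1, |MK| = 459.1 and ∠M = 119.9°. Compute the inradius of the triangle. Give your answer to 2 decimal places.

r ≈ 86.43

By the law of cosines, |KL|² = |LM|² + |MK|² − 2·|LM|·|MK|·cos M = 4.532e+05, so |KL| ≈ 673.2.
Area = ½·|LM|·|MK|·sin M ≈ 62505.
Semiperimeter s = (459.1+673.2+314.1)/2 = 723.2.
Inradius = area/s = 62505/723.2 ≈ 86.428.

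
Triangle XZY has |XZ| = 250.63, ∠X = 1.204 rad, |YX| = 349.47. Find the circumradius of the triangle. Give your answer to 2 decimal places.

187.18

By the law of cosines, |ZY|² = |YX|² + |XZ|² − 2·|YX|·|XZ|·cos X = 1.2212e+05, so |ZY| ≈ 349.46.
Area = ½·|YX|·|XZ|·sin X ≈ 40881.
Circumradius = |ZY|/(2 sin X) ≈ 187.18.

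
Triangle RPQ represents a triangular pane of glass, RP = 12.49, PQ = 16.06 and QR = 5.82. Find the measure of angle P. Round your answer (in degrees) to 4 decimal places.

18.6774

By the law of cosines, cos P = (RP² + PQ² − QR²) / (2·RP·PQ) ≈ 0.94734, so ∠P ≈ 18.68°.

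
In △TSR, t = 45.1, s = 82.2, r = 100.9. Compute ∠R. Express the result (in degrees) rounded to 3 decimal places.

By the law of cosines, cos R = (t² + s² − r²) / (2·t·s) ≈ -0.18747, so ∠R ≈ 100.80°.

100.805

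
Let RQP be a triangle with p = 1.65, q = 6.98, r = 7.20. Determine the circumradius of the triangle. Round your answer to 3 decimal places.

3.601

By the law of cosines, cos R = (q² + p² − r²) / (2·q·p) ≈ -0.01724, so ∠R ≈ 1.5880 rad.
Circumradius = r/(2 sin R) ≈ 3.6005.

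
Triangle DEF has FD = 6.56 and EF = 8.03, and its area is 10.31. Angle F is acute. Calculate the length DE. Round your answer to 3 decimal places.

3.251

From area = ½·EF·FD·sin F, we get sin F = 2·area/(EF·FD) ≈ 0.39144.
Taking the acute solution, ∠F ≈ 23.04°.
Law of cosines then gives DE ≈ 3.2508.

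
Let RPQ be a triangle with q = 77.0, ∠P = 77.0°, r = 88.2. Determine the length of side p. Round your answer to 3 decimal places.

By the law of cosines, p² = q² + r² − 2·q·r·cos P = 10653, so p ≈ 103.21.

103.212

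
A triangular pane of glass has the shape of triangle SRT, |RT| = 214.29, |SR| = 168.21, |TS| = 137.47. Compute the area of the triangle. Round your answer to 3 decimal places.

Semiperimeter s = (214.29 + 137.47 + 168.21)/2 = 259.99.
Heron's formula: area = √(259.99·45.695·122.52·91.775) ≈ 11558.

area ≈ 11557.538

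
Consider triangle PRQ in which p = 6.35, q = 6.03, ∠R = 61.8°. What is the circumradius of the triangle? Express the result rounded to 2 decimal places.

By the law of cosines, r² = q² + p² − 2·q·p·cos R = 40.495, so r ≈ 6.3636.
Area = ½·q·p·sin R ≈ 16.873.
Circumradius = r/(2 sin R) ≈ 3.6103.

3.61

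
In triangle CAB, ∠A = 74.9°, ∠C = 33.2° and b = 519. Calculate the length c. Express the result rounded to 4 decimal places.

298.9801

The third angle is ∠B = 180° − ∠C − ∠A = 71.90°.
Law of sines: c = b·sin C/sin B ≈ 298.98.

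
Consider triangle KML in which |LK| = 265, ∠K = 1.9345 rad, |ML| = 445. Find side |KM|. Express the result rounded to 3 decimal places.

275.441

Law of sines: sin M = |LK|·sin K/|ML| ≈ 0.55655.
Since |ML| ≥ |LK|, only the acute value applies: ∠M ≈ 0.5902 rad.
Then ∠L = π − ∠K − ∠M ≈ 0.6169 rad.
Law of sines gives |KM| = |ML|·sin L/sin K ≈ 275.44.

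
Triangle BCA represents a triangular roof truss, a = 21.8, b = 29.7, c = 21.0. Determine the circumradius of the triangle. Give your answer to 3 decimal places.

R ≈ 14.860

By the law of cosines, cos B = (c² + a² − b²) / (2·c·a) ≈ 0.03730, so ∠B ≈ 87.86°.
Circumradius = b/(2 sin B) ≈ 14.86.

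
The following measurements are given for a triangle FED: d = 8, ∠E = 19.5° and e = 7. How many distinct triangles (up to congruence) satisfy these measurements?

d·sin E = 8·sin(19.5°) ≈ 2.67.
Since d sin E < e < d (2.67 < 7 < 8), two triangles exist.

2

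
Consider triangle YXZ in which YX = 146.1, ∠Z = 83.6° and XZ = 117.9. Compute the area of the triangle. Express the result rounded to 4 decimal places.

Law of sines: sin Y = XZ·sin Z/YX ≈ 0.80195.
Since YX ≥ XZ, only the acute value applies: ∠Y ≈ 53.32°.
Then ∠X = 180° − ∠Z − ∠Y ≈ 43.08°.
Law of sines gives ZY = YX·sin X/sin Z ≈ 100.42.
Area = ½·YX·XZ·sin X ≈ 5882.9.

area ≈ 5882.9003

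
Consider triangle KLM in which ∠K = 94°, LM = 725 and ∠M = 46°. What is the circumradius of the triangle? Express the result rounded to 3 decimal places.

The third angle is ∠L = 180° − ∠M − ∠K = 40.00°.
Law of sines: MK = LM·sin L/sin K ≈ 467.16.
Law of sines: KL = LM·sin M/sin K ≈ 522.79.
Circumradius = LM/(2 sin K) ≈ 363.39.

R ≈ 363.385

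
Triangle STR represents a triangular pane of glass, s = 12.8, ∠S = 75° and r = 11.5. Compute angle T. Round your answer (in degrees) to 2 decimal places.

Law of sines: sin R = r·sin S/s ≈ 0.86782.
Since s ≥ r, only the acute value applies: ∠R ≈ 60.21°.
Then ∠T = 180° − ∠S − ∠R ≈ 44.79°.

∠T ≈ 44.79°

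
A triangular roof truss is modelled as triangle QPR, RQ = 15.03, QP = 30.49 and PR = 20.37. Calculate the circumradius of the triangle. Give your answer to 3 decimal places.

By the law of cosines, cos Q = (RQ² + QP² − PR²) / (2·RQ·QP) ≈ 0.80805, so ∠Q ≈ 36.09°.
Circumradius = PR/(2 sin Q) ≈ 17.289.

17.289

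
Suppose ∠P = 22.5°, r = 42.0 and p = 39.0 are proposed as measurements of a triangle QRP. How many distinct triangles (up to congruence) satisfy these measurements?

2

r·sin P = 42.0·sin(22.5°) ≈ 16.07.
Since r sin P < p < r (16.07 < 39.0 < 42.0), two triangles exist.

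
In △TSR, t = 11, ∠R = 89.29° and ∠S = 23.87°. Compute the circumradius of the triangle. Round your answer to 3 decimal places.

The third angle is ∠T = 180° − ∠S − ∠R = 66.84°.
Law of sines: s = t·sin S/sin T ≈ 4.8415.
Law of sines: r = t·sin R/sin T ≈ 11.963.
Circumradius = t/(2 sin T) ≈ 5.9821.

5.982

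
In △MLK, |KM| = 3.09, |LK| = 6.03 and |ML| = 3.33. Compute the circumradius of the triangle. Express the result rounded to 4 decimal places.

R ≈ 4.6734

By the law of cosines, cos M = (|KM|² + |ML|² − |LK|²) / (2·|KM|·|ML|) ≈ -0.76406, so ∠M ≈ 139.82°.
Circumradius = |LK|/(2 sin M) ≈ 4.6734.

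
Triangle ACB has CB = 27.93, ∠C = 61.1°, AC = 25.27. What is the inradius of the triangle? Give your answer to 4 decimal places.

r ≈ 7.6912

By the law of cosines, BA² = AC² + CB² − 2·AC·CB·cos C = 736.46, so BA ≈ 27.138.
Area = ½·AC·CB·sin C ≈ 308.95.
Semiperimeter s = (27.93+27.138+25.27)/2 = 40.169.
Inradius = area/s = 308.95/40.169 ≈ 7.6912.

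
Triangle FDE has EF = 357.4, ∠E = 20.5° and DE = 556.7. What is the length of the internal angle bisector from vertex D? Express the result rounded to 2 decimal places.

338.13

By the law of cosines, FD² = DE² + EF² − 2·DE·EF·cos E = 64920, so FD ≈ 254.79.
Law of cosines again: cos D = (FD² + DE² − EF²)/(2·FD·DE) ≈ 0.87103, so ∠D ≈ 29.42°.
The bisector from D has length 2·FD·DE·cos(∠D/2)/(FD+DE) ≈ 338.13.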